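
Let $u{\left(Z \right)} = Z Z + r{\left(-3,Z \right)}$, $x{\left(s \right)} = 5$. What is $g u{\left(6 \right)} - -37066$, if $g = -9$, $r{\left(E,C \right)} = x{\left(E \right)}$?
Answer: $36697$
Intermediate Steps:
$r{\left(E,C \right)} = 5$
$u{\left(Z \right)} = 5 + Z^{2}$ ($u{\left(Z \right)} = Z Z + 5 = Z^{2} + 5 = 5 + Z^{2}$)
$g u{\left(6 \right)} - -37066 = - 9 \left(5 + 6^{2}\right) - -37066 = - 9 \left(5 + 36\right) + 37066 = \left(-9\right) 41 + 37066 = -369 + 37066 = 36697$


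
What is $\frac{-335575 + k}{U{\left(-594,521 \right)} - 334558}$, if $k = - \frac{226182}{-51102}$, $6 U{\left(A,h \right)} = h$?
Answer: $\frac{5716109156}{5697381853} \approx 1.0033$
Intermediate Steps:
$U{\left(A,h \right)} = \frac{h}{6}$
$k = \frac{37697}{8517}$ ($k = \left(-226182\right) \left(- \frac{1}{51102}\right) = \frac{37697}{8517} \approx 4.4261$)
$\frac{-335575 + k}{U{\left(-594,521 \right)} - 334558} = \frac{-335575 + \frac{37697}{8517}}{\frac{1}{6} \cdot 521 - 334558} = - \frac{2858054578}{8517 \left(\frac{521}{6} - 334558\right)} = - \frac{2858054578}{8517 \left(- \frac{2006827}{6}\right)} = \left(- \frac{2858054578}{8517}\right) \left(- \frac{6}{2006827}\right) = \frac{5716109156}{5697381853}$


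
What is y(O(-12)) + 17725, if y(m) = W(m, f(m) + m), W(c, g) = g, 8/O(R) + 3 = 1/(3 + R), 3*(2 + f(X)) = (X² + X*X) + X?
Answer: 868475/49 ≈ 17724.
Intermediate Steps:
f(X) = -2 + X/3 + 2*X²/3 (f(X) = -2 + ((X² + X*X) + X)/3 = -2 + ((X² + X²) + X)/3 = -2 + (2*X² + X)/3 = -2 + (X + 2*X²)/3 = -2 + (X/3 + 2*X²/3) = -2 + X/3 + 2*X²/3)
O(R) = 8/(-3 + 1/(3 + R))
y(m) = -2 + 2*m²/3 + 4*m/3 (y(m) = (-2 + m/3 + 2*m²/3) + m = -2 + 2*m²/3 + 4*m/3)
y(O(-12)) + 17725 = (-2 + 2*(8*(-3 - 1*(-12))/(8 + 3*(-12)))²/3 + 4*(8*(-3 - 1*(-12))/(8 + 3*(-12)))/3) + 17725 = (-2 + 2*(8*(-3 + 12)/(8 - 36))²/3 + 4*(8*(-3 + 12)/(8 - 36))/3) + 17725 = (-2 + 2*(8*9/(-28))²/3 + 4*(8*9/(-28))/3) + 17725 = (-2 + 2*(8*(-1/28)*9)²/3 + 4*(8*(-1/28)*9)/3) + 17725 = (-2 + 2*(-18/7)²/3 + (4/3)*(-18/7)) + 17725 = (-2 + (⅔)*(324/49) - 24/7) + 17725 = (-2 + 216/49 - 24/7) + 17725 = -50/49 + 17725 = 868475/49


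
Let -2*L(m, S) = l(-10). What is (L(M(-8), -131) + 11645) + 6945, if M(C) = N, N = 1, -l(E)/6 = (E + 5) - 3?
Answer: 18566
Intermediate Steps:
l(E) = -12 - 6*E (l(E) = -6*((E + 5) - 3) = -6*((5 + E) - 3) = -6*(2 + E) = -12 - 6*E)
M(C) = 1
L(m, S) = -24 (L(m, S) = -(-12 - 6*(-10))/2 = -(-12 + 60)/2 = -½*48 = -24)
(L(M(-8), -131) + 11645) + 6945 = (-24 + 11645) + 6945 = 11621 + 6945 = 18566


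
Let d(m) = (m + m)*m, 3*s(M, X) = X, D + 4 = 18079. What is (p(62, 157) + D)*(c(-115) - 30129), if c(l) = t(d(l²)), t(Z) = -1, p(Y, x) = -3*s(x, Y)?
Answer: -542731690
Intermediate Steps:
D = 18075 (D = -4 + 18079 = 18075)
s(M, X) = X/3
d(m) = 2*m² (d(m) = (2*m)*m = 2*m²)
p(Y, x) = -Y
c(l) = -1
(p(62, 157) + D)*(c(-115) - 30129) = (-1*62 + 18075)*(-1 - 30129) = (-62 + 18075)*(-30130) = 18013*(-30130) = -542731690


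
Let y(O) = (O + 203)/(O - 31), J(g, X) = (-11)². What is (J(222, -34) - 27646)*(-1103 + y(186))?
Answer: 939020880/31 ≈ 3.0291e+7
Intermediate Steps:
J(g, X) = 121
y(O) = (203 + O)/(-31 + O)
(J(222, -34) - 27646)*(-1103 + y(186)) = (121 - 27646)*(-1103 + (203 + 186)/(-31 + 186)) = -27525*(-1103 + 389/155) = -27525*(-170576/155) = 939020880/31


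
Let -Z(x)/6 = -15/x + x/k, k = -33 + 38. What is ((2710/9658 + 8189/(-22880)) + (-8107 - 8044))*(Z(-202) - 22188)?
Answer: 163447019519226993/461125600 ≈ 3.5445e+8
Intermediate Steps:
k = 5
Z(x) = 90/x - 6*x/5 (Z(x) = -6*(-15/x + x/5) = 90/x - 6*x/5)
((2710/9658 + 8189/(-22880)) + (-8107 - 8044))*(Z(-202) - 22188) = ((2710/9658 + 8189/(-22880)) + (-8107 - 8044))*((90/(-202) - 6/5*(-202)) - 22188) = ((2710*(1/9658) + 8189*(-1/22880)) - 16151)*((90*(-1/202) + 1212/5) - 22188) = ((1355/4829 - 8189/22880) - 16151)*((-45/101 + 1212/5) - 22188) = (-776571/10044320 - 16151)*(122187/505 - 22188) = -162226588891/10044320*(-11082753/505) = 163447019519226993/461125600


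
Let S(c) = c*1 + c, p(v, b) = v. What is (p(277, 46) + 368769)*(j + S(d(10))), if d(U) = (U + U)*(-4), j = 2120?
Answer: 723330160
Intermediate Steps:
d(U) = -8*U (d(U) = (2*U)*(-4) = -8*U)
S(c) = 2*c (S(c) = c + c = 2*c)
(p(277, 46) + 368769)*(j + S(d(10))) = (277 + 368769)*(2120 + 2*(-8*10)) = 369046*(2120 + 2*(-80)) = 369046*(2120 - 160) = 369046*1960 = 723330160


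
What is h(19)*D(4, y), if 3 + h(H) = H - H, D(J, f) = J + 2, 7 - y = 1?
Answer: -18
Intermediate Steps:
y = 6 (y = 7 - 1*1 = 7 - 1 = 6)
D(J, f) = 2 + J
h(H) = -3 (h(H) = -3 + (H - H) = -3 + 0 = -3)
h(19)*D(4, y) = -3*(2 + 4) = -3*6 = -18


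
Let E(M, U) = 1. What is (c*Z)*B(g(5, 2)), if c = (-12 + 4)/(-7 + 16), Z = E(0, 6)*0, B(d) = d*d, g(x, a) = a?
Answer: 0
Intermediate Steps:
B(d) = d²
Z = 0 (Z = 1*0 = 0)
c = -8/9 ≈ -0.88889
(c*Z)*B(g(5, 2)) = -8/9*0*2² = 0*4 = 0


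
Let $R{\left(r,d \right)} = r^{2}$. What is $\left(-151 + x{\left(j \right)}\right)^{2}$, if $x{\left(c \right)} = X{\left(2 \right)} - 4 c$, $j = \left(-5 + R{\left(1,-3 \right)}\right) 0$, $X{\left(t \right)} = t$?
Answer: $22201$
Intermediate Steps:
$j = 0$ ($j = \left(-5 + 1^{2}\right) 0 = \left(-5 + 1\right) 0 = \left(-4\right) 0 = 0$)
$x{\left(c \right)} = 2 - 4 c$
$\left(-151 + x{\left(j \right)}\right)^{2} = \left(-151 + \left(2 - 0\right)\right)^{2} = \left(-151 + \left(2 + 0\right)\right)^{2} = \left(-151 + 2\right)^{2} = \left(-149\right)^{2} = 22201$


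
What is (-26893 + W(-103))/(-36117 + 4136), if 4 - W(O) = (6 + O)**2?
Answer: 36298/31981 ≈ 1.1350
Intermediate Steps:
W(O) = 4 - (6 + O)**2
(-26893 + W(-103))/(-36117 + 4136) = (-26893 + (4 - (6 - 103)**2))/(-36117 + 4136) = (-26893 + (4 - 1*(-97)**2))/(-31981) = (-26893 + (4 - 1*9409))*(-1/31981) = (-26893 + (4 - 9409))*(-1/31981) = (-26893 - 9405)*(-1/31981) = -36298*(-1/31981) = 36298/31981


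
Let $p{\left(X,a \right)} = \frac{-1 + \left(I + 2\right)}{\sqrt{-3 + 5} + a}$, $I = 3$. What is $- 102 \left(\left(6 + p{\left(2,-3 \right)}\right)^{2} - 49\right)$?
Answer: $\frac{149838}{49} + \frac{24480 \sqrt{2}}{49} \approx 3764.4$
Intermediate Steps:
$p{\left(X,a \right)} = \frac{4}{a + \sqrt{2}}$ ($p{\left(X,a \right)} = \frac{-1 + \left(3 + 2\right)}{\sqrt{-3 + 5} + a} = \frac{-1 + 5}{\sqrt{2} + a} = \frac{4}{a + \sqrt{2}}$)
$- 102 \left(\left(6 + p{\left(2,-3 \right)}\right)^{2} - 49\right) = - 102 \left(\left(6 + \frac{4}{-3 + \sqrt{2}}\right)^{2} - 49\right) = - 102 \left(-49 + \left(6 + \frac{4}{-3 + \sqrt{2}}\right)^{2}\right) = 4998 - 102 \left(6 + \frac{4}{-3 + \sqrt{2}}\right)^{2}$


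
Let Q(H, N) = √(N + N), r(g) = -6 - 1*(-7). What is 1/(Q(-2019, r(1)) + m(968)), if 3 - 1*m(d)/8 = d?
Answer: -3860/29799199 - √2/59598398 ≈ -0.00012956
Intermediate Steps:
r(g) = 1 (r(g) = -6 + 7 = 1)
m(d) = 24 - 8*d
Q(H, N) = √2*√N (Q(H, N) = √(2*N) = √2*√N)
1/(Q(-2019, r(1)) + m(968)) = 1/(√2*√1 + (24 - 8*968)) = 1/(√2*1 + (24 - 7744)) = 1/(√2 - 7720) = 1/(-7720 + √2)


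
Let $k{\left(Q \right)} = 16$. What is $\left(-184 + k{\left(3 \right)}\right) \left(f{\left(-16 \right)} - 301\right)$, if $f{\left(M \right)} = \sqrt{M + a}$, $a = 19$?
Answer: $50568 - 168 \sqrt{3} \approx 50277.0$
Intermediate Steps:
$f{\left(M \right)} = \sqrt{19 + M}$ ($f{\left(M \right)} = \sqrt{M + 19} = \sqrt{19 + M}$)
$\left(-184 + k{\left(3 \right)}\right) \left(f{\left(-16 \right)} - 301\right) = \left(-184 + 16\right) \left(\sqrt{19 - 16} - 301\right) = - 168 \left(\sqrt{3} - 301\right) = - 168 \left(-301 + \sqrt{3}\right) = 50568 - 168 \sqrt{3}$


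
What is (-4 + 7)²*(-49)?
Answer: -441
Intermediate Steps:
(-4 + 7)²*(-49) = 3²*(-49) = 9*(-49) = -441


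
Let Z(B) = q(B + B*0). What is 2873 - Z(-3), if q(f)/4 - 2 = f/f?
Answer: 2861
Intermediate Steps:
q(f) = 12 (q(f) = 8 + 4*(f/f) = 8 + 4*1 = 8 + 4 = 12)
Z(B) = 12
2873 - Z(-3) = 2873 - 1*12 = 2873 - 12 = 2861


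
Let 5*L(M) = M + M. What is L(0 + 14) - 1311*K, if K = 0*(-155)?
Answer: 28/5 ≈ 5.6000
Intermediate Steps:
K = 0
L(M) = 2*M/5 (L(M) = (M + M)/5 = (2*M)/5 = 2*M/5)
L(0 + 14) - 1311*K = 2*(0 + 14)/5 - 1311*0 = (2/5)*14 + 0 = 28/5 + 0 = 28/5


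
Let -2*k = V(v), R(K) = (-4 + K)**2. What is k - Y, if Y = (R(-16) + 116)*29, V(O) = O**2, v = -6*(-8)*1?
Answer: -16116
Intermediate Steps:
v = 48 (v = 48*1 = 48)
k = -1152 (k = -1/2*48**2 = -1/2*2304 = -1152)
Y = 14964 (Y = ((-4 - 16)**2 + 116)*29 = ((-20)**2 + 116)*29 = (400 + 116)*29 = 516*29 = 14964)
k - Y = -1152 - 1*14964 = -1152 - 14964 = -16116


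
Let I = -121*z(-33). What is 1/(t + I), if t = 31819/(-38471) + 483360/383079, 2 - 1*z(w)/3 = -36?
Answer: -4912477403/67760577913029 ≈ -7.2498e-5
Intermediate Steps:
z(w) = 114 (z(w) = 6 - 3*(-36) = 6 + 108 = 114)
t = 2135383953/4912477403 (t = 31819*(-1/38471) + 483360*(1/383079) = -31819/38471 + 161120/127693 = 2135383953/4912477403 ≈ 0.43469)
I = -13794 (I = -121*114 = -13794)
1/(t + I) = 1/(2135383953/4912477403 - 13794) = 1/(-67760577913029/4912477403) = -4912477403/67760577913029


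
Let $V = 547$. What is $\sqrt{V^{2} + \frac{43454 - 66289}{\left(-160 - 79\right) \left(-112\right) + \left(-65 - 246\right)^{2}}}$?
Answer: $\frac{\sqrt{506977192858886}}{41163} \approx 547.0$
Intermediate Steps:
$\sqrt{V^{2} + \frac{43454 - 66289}{\left(-160 - 79\right) \left(-112\right) + \left(-65 - 246\right)^{2}}} = \sqrt{547^{2} + \frac{43454 - 66289}{\left(-160 - 79\right) \left(-112\right) + \left(-65 - 246\right)^{2}}} = \sqrt{299209 - \frac{22835}{\left(-239\right) \left(-112\right) + \left(-311\right)^{2}}} = \sqrt{299209 - \frac{22835}{26768 + 96721}} = \sqrt{299209 - \frac{22835}{123489}} = \sqrt{\frac{36948997366}{123489}} = \frac{\sqrt{506977192858886}}{41163}$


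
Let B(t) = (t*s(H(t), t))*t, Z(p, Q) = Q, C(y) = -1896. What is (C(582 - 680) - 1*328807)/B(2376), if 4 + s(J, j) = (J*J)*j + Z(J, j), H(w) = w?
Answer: -330703/75723775341781248 ≈ -4.3672e-12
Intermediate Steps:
s(J, j) = -4 + j + j*J² (s(J, j) = -4 + ((J*J)*j + j) = -4 + (J²*j + j) = -4 + (j*J² + j) = -4 + (j + j*J²) = -4 + j + j*J²)
B(t) = t²*(-4 + t + t³) (B(t) = (t*(-4 + t + t*t²))*t = (t*(-4 + t + t³))*t = t²*(-4 + t + t³))
(C(582 - 680) - 1*328807)/B(2376) = (-1896 - 1*328807)/((2376²*(-4 + 2376 + 2376³))) = (-1896 - 328807)/((5645376*(-4 + 2376 + 13413413376))) = -330703/(5645376*13413415748) = -330703/75723775341781248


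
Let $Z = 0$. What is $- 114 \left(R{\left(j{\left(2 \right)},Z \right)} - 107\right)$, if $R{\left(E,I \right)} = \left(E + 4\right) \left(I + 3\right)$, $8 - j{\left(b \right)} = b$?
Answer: $8778$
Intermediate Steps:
$j{\left(b \right)} = 8 - b$
$R{\left(E,I \right)} = \left(3 + I\right) \left(4 + E\right)$ ($R{\left(E,I \right)} = \left(4 + E\right) \left(3 + I\right) = \left(3 + I\right) \left(4 + E\right)$)
$- 114 \left(R{\left(j{\left(2 \right)},Z \right)} - 107\right) = - 114 \left(\left(12 + 3 \left(8 - 2\right) + 4 \cdot 0 + \left(8 - 2\right) 0\right) - 107\right) = - 114 \left(\left(12 + 3 \left(8 - 2\right) + 0 + \left(8 - 2\right) 0\right) - 107\right) = - 114 \left(\left(12 + 3 \cdot 6 + 0 + 6 \cdot 0\right) - 107\right) = - 114 \left(\left(12 + 18 + 0 + 0\right) - 107\right) = - 114 \left(30 - 107\right) = \left(-114\right) \left(-77\right) = 8778$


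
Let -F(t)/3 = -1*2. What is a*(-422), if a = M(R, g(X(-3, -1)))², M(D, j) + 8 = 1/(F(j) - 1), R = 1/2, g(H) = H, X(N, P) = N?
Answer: -641862/25 ≈ -25674.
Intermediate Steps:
F(t) = 6 (F(t) = -(-3)*2 = -3*(-2) = 6)
R = ½ ≈ 0.50000
M(D, j) = -39/5 (M(D, j) = -8 + 1/(6 - 1) = -8 + 1/5 = -8 + ⅕ = -39/5)
a = 1521/25 (a = (-39/5)² = 1521/25 ≈ 60.840)
a*(-422) = (1521/25)*(-422) = -641862/25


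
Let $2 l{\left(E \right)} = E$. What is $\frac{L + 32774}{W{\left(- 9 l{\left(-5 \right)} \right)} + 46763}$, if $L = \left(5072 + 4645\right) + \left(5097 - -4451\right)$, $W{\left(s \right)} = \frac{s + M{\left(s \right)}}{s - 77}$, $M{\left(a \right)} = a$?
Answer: $\frac{5672251}{5097077} \approx 1.1128$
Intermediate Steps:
$l{\left(E \right)} = \frac{E}{2}$
$W{\left(s \right)} = \frac{2 s}{-77 + s}$ ($W{\left(s \right)} = \frac{s + s}{s - 77} = \frac{2 s}{-77 + s}$)
$L = 19265$ ($L = 9717 + \left(5097 + 4451\right) = 9717 + 9548 = 19265$)
$\frac{L + 32774}{W{\left(- 9 l{\left(-5 \right)} \right)} + 46763} = \frac{19265 + 32774}{\frac{2 \left(- 9 \cdot \frac{1}{2} \left(-5\right)\right)}{-77 - 9 \cdot \frac{1}{2} \left(-5\right)} + 46763} = \frac{52039}{\frac{2 \left(\left(-9\right) \left(- \frac{5}{2}\right)\right)}{-77 - - \frac{45}{2}} + 46763} = \frac{52039}{2 \cdot \frac{45}{2} \frac{1}{-77 + \frac{45}{2}} + 46763} = \frac{52039}{2 \cdot \frac{45}{2} \frac{1}{- \frac{109}{2}} + 46763} = \frac{52039}{2 \cdot \frac{45}{2} \left(- \frac{2}{109}\right) + 46763} = \frac{52039}{- \frac{90}{109} + 46763} = \frac{52039}{\frac{5097077}{109}} = 52039 \cdot \frac{109}{5097077} = \frac{5672251}{5097077}$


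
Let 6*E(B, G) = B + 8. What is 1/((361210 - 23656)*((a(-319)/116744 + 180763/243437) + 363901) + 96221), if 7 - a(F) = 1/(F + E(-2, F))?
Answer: 1506249883784/185022591947528098689805 ≈ 8.1409e-12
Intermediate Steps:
E(B, G) = 4/3 + B/6 (E(B, G) = (B + 8)/6 = (8 + B)/6 = 4/3 + B/6)
a(F) = 7 - 1/(1 + F) (a(F) = 7 - 1/(F + (4/3 + (1/6)*(-2))) = 7 - 1/(F + (4/3 - 1/3)) = 7 - 1/(F + 1) = 7 - 1/(1 + F))
1/((361210 - 23656)*((a(-319)/116744 + 180763/243437) + 363901) + 96221) = 1/((361210 - 23656)*((((6 + 7*(-319))/(1 - 319))/116744 + 180763/243437) + 363901) + 96221) = 1/(337554*((((6 - 2233)/(-318))*(1/116744) + 180763*(1/243437)) + 363901) + 96221) = 1/(337554*((-1/318*(-2227)*(1/116744) + 180763/243437) + 363901) + 96221) = 1/(337554*(((2227/318)*(1/116744) + 180763/243437) + 363901) + 96221) = 1/(337554*((2227/37124592 + 180763/243437) + 363901) + 96221) = 1/(337554*(6711294757895/9037499302704 + 363901) + 96221) = 1/(337554*(3288761745048046199/9037499302704) + 96221) = 1/(185022447014658031109541/1506249883784 + 96221) = 1/(185022591947528098689805/1506249883784) = 1506249883784/185022591947528098689805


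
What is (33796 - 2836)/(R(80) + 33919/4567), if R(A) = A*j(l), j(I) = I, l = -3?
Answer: -141394320/1062161 ≈ -133.12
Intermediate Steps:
R(A) = -3*A (R(A) = A*(-3) = -3*A)
(33796 - 2836)/(R(80) + 33919/4567) = (33796 - 2836)/(-3*80 + 33919/4567) = 30960/(-240 + 33919*(1/4567)) = 30960/(-240 + 33919/4567) = 30960/(-1062161/4567) = 30960*(-4567/1062161) = -141394320/1062161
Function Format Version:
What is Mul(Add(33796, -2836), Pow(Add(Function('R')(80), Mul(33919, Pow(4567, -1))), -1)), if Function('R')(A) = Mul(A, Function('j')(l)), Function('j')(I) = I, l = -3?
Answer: Rational(-141394320, 1062161) ≈ -133.12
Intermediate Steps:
Function('R')(A) = Mul(-3, A) (Function('R')(A) = Mul(A, -3) = Mul(-3, A))
Mul(Add(33796, -2836), Pow(Add(Function('R')(80), Mul(33919, Pow(4567, -1))), -1)) = Mul(Add(33796, -2836), Pow(Add(Mul(-3, 80), Mul(33919, Pow(4567, -1))), -1)) = Mul(30960, Pow(Add(-240, Mul(33919, Rational(1, 4567))), -1)) = Mul(30960, Pow(Add(-240, Rational(33919, 4567)), -1)) = Mul(30960, Pow(Rational(-1062161, 4567), -1)) = Mul(30960, Rational(-4567, 1062161)) = Rational(-141394320, 1062161)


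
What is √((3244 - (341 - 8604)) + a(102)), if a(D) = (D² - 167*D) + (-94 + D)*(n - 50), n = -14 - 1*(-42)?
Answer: √4701 ≈ 68.564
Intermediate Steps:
n = 28 (n = -14 + 42 = 28)
a(D) = 2068 + D² - 189*D (a(D) = (D² - 167*D) + (-94 + D)*(28 - 50) = (D² - 167*D) + (-94 + D)*(-22) = (D² - 167*D) + (2068 - 22*D) = 2068 + D² - 189*D)
√((3244 - (341 - 8604)) + a(102)) = √((3244 - (341 - 8604)) + (2068 + 102² - 189*102)) = √((3244 - 1*(-8263)) + (2068 + 10404 - 19278)) = √((3244 + 8263) - 6806) = √(11507 - 6806) = √4701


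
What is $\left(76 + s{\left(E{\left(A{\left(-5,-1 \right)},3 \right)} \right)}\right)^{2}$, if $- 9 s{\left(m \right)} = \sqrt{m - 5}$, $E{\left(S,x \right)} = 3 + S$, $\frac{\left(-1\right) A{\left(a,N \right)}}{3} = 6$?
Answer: $\frac{467836}{81} - \frac{304 i \sqrt{5}}{9} \approx 5775.8 - 75.529 i$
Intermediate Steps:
$A{\left(a,N \right)} = -18$ ($A{\left(a,N \right)} = \left(-3\right) 6 = -18$)
$s{\left(m \right)} = - \frac{\sqrt{-5 + m}}{9}$ ($s{\left(m \right)} = - \frac{\sqrt{m - 5}}{9} = - \frac{\sqrt{-5 + m}}{9}$)
$\left(76 + s{\left(E{\left(A{\left(-5,-1 \right)},3 \right)} \right)}\right)^{2} = \left(76 - \frac{\sqrt{-5 + \left(3 - 18\right)}}{9}\right)^{2} = \left(76 - \frac{\sqrt{-5 - 15}}{9}\right)^{2} = \left(76 - \frac{\sqrt{-20}}{9}\right)^{2} = \left(76 - \frac{2 i \sqrt{5}}{9}\right)^{2}$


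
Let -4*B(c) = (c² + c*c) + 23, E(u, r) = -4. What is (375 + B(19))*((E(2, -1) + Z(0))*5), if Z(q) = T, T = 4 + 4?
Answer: 3775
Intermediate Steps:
T = 8
Z(q) = 8
B(c) = -23/4 - c²/2 (B(c) = -((c² + c*c) + 23)/4 = -((c² + c²) + 23)/4 = -(2*c² + 23)/4 = -(23 + 2*c²)/4 = -23/4 - c²/2)
(375 + B(19))*((E(2, -1) + Z(0))*5) = (375 + (-23/4 - ½*19²))*((-4 + 8)*5) = (375 + (-23/4 - ½*361))*(4*5) = (375 + (-23/4 - 361/2))*20 = (375 - 745/4)*20 = (755/4)*20 = 3775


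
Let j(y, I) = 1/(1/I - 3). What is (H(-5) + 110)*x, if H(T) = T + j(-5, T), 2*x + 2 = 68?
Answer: 55275/16 ≈ 3454.7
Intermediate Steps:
x = 33 (x = -1 + (½)*68 = -1 + 34 = 33)
j(y, I) = 1/(-3 + 1/I)
H(T) = T - T/(-1 + 3*T)
(H(-5) + 110)*x = (-5*(-2 + 3*(-5))/(-1 + 3*(-5)) + 110)*33 = (-5*(-2 - 15)/(-1 - 15) + 110)*33 = (-5*(-17)/(-16) + 110)*33 = (-5*(-1/16)*(-17) + 110)*33 = (-85/16 + 110)*33 = (1675/16)*33 = 55275/16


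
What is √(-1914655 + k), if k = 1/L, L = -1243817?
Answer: 2*I*√740531463530251278/1243817 ≈ 1383.7*I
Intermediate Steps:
k = -1/1243817 (k = 1/(-1243817) = -1/1243817 ≈ -8.0398e-7)
√(-1914655 + k) = √(-1914655 - 1/1243817) = √(-2381480438136/1243817) = 2*I*√740531463530251278/1243817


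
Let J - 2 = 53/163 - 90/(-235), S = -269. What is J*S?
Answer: -5580943/7661 ≈ -728.49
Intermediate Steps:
J = 20747/7661 (J = 2 + (53/163 - 90/(-235)) = 2 + (53*(1/163) - 90*(-1/235)) = 2 + (53/163 + 18/47) = 2 + 5425/7661 = 20747/7661 ≈ 2.7081)
J*S = (20747/7661)*(-269) = -5580943/7661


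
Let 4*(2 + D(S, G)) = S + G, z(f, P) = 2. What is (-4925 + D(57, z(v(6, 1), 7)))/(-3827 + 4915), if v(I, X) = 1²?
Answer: -19649/4352 ≈ -4.5149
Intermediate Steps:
v(I, X) = 1
D(S, G) = -2 + G/4 + S/4 (D(S, G) = -2 + (S + G)/4 = -2 + (G + S)/4 = -2 + (G/4 + S/4) = -2 + G/4 + S/4)
(-4925 + D(57, z(v(6, 1), 7)))/(-3827 + 4915) = (-4925 + (-2 + (¼)*2 + (¼)*57))/(-3827 + 4915) = (-4925 + (-2 + ½ + 57/4))/1088 = (-4925 + 51/4)*(1/1088) = -19649/4*1/1088 = -19649/4352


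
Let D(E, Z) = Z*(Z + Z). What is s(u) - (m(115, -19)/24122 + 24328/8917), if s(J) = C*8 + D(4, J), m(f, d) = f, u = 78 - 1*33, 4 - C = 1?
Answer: 875712725205/215095874 ≈ 4071.3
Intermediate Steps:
C = 3 (C = 4 - 1*1 = 4 - 1 = 3)
u = 45 (u = 78 - 33 = 45)
D(E, Z) = 2*Z² (D(E, Z) = Z*(2*Z) = 2*Z²)
s(J) = 24 + 2*J² (s(J) = 3*8 + 2*J² = 24 + 2*J²)
s(u) - (m(115, -19)/24122 + 24328/8917) = (24 + 2*45²) - (115/24122 + 24328/8917) = (24 + 2*2025) - (115*(1/24122) + 24328*(1/8917)) = (24 + 4050) - (115/24122 + 24328/8917) = 4074 - 1*587865471/215095874 = 4074 - 587865471/215095874 = 875712725205/215095874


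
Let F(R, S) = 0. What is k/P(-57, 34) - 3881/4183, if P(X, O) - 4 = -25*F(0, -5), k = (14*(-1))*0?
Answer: -3881/4183 ≈ -0.92780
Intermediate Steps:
k = 0 (k = -14*0 = 0)
P(X, O) = 4 (P(X, O) = 4 - 25*0 = 4 + 0 = 4)
k/P(-57, 34) - 3881/4183 = 0/4 - 3881/4183 = 0*(1/4) - 3881*1/4183 = 0 - 3881/4183 = -3881/4183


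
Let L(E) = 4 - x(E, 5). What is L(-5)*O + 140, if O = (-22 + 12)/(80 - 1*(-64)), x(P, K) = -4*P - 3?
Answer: 10145/72 ≈ 140.90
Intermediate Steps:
x(P, K) = -3 - 4*P
L(E) = 7 + 4*E (L(E) = 4 - (-3 - 4*E) = 4 + (3 + 4*E) = 7 + 4*E)
O = -5/72 (O = -10/(80 + 64) = -10/144 = -10*1/144 = -5/72 ≈ -0.069444)
L(-5)*O + 140 = (7 + 4*(-5))*(-5/72) + 140 = (7 - 20)*(-5/72) + 140 = -13*(-5/72) + 140 = 65/72 + 140 = 10145/72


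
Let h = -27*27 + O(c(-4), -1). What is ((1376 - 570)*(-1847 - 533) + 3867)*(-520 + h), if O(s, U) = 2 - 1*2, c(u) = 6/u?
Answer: 2391101837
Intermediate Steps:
O(s, U) = 0 (O(s, U) = 2 - 2 = 0)
h = -729 (h = -27*27 + 0 = -729 + 0 = -729)
((1376 - 570)*(-1847 - 533) + 3867)*(-520 + h) = ((1376 - 570)*(-1847 - 533) + 3867)*(-520 - 729) = (806*(-2380) + 3867)*(-1249) = (-1918280 + 3867)*(-1249) = -1914413*(-1249) = 2391101837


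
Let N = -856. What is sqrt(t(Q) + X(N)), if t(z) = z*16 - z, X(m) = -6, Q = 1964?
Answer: sqrt(29454) ≈ 171.62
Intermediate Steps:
t(z) = 15*z (t(z) = 16*z - z = 15*z)
sqrt(t(Q) + X(N)) = sqrt(15*1964 - 6) = sqrt(29460 - 6) = sqrt(29454)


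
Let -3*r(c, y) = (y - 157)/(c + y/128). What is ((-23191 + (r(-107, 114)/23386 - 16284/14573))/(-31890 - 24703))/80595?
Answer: 1364640603666389/268379107489525694805 ≈ 5.0848e-6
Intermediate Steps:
r(c, y) = -(-157 + y)/(3*(c + y/128)) (r(c, y) = -(y - 157)/(3*(c + y/128)) = -(-157 + y)/(3*(c + y*(1/128))) = -(-157 + y)/(3*(c + y/128)))
((-23191 + (r(-107, 114)/23386 - 16284/14573))/(-31890 - 24703))/80595 = ((-23191 + ((128*(157 - 1*114)/(3*(114 + 128*(-107))))/23386 - 16284/14573))/(-31890 - 24703))/80595 = ((-23191 + ((128*(157 - 114)/(3*(114 - 13696)))*(1/23386) - 16284*1/14573))/(-56593))*(1/80595) = ((-23191 + (((128/3)*43/(-13582))*(1/23386) - 276/247))*(-1/56593))*(1/80595) = ((-23191 + (((128/3)*(-1/13582)*43)*(1/23386) - 276/247))*(-1/56593))*(1/80595) = ((-23191 + (-2752/20373*1/23386 - 276/247))*(-1/56593))*(1/80595) = ((-23191 + (-1376/238221489 - 276/247))*(-1/56593))*(1/80595) = ((-23191 - 65749470836/58840707783)*(-1/56593))*(1/80595) = -1364640603666389/58840707783*(-1/56593)*(1/80595) = (1364640603666389/3329972175563319)*(1/80595) = 1364640603666389/268379107489525694805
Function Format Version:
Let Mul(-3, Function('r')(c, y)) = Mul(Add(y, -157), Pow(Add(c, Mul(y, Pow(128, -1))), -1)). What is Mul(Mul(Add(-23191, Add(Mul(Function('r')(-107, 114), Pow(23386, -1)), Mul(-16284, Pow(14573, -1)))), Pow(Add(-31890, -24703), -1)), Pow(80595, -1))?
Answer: Rational(1364640603666389, 268379107489525694805) ≈ 5.0848e-6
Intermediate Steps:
Function('r')(c, y) = Mul(Rational(-1, 3), Pow(Add(c, Mul(Rational(1, 128), y)), -1), Add(-157, y)) (Function('r')(c, y) = Mul(Rational(-1, 3), Mul(Add(y, -157), Pow(Add(c, Mul(y, Pow(128, -1))), -1))) = Mul(Rational(-1, 3), Mul(Add(-157, y), Pow(Add(c, Mul(y, Rational(1, 128))), -1))) = Mul(Rational(-1, 3), Mul(Add(-157, y), Pow(Add(c, Mul(Rational(1, 128), y)), -1))) = Mul(Rational(-1, 3), Mul(Pow(Add(c, Mul(Rational(1, 128), y)), -1), Add(-157, y))) = Mul(Rational(-1, 3), Pow(Add(c, Mul(Rational(1, 128), y)), -1), Add(-157, y)))
Mul(Mul(Add(-23191, Add(Mul(Function('r')(-107, 114), Pow(23386, -1)), Mul(-16284, Pow(14573, -1)))), Pow(Add(-31890, -24703), -1)), Pow(80595, -1)) = Mul(Mul(Add(-23191, Add(Mul(Mul(Rational(128, 3), Pow(Add(114, Mul(128, -107)), -1), Add(157, Mul(-1, 114))), Pow(23386, -1)), Mul(-16284, Pow(14573, -1)))), Pow(Add(-31890, -24703), -1)), Pow(80595, -1)) = Mul(Mul(Add(-23191, Add(Mul(Mul(Rational(128, 3), Pow(Add(114, -13696), -1), Add(157, -114)), Rational(1, 23386)), Mul(-16284, Rational(1, 14573)))), Pow(-56593, -1)), Rational(1, 80595)) = Mul(Mul(Add(-23191, Add(Mul(Mul(Rational(128, 3), Pow(-13582, -1), 43), Rational(1, 23386)), Rational(-276, 247))), Rational(-1, 56593)), Rational(1, 80595)) = Mul(Mul(Add(-23191, Add(Mul(Mul(Rational(128, 3), Rational(-1, 13582), 43), Rational(1, 23386)), Rational(-276, 247))), Rational(-1, 56593)), Rational(1, 80595)) = Mul(Mul(Add(-23191, Add(Mul(Rational(-2752, 20373), Rational(1, 23386)), Rational(-276, 247))), Rational(-1, 56593)), Rational(1, 80595)) = Mul(Mul(Add(-23191, Add(Rational(-1376, 238221489), Rational(-276, 247))), Rational(-1, 56593)), Rational(1, 80595)) = Mul(Mul(Add(-23191, Rational(-65749470836, 58840707783)), Rational(-1, 56593)), Rational(1, 80595)) = Mul(Mul(Rational(-1364640603666389, 58840707783), Rational(-1, 56593)), Rational(1, 80595)) = Mul(Rational(1364640603666389, 3329972175563319), Rational(1, 80595)) = Rational(1364640603666389, 268379107489525694805)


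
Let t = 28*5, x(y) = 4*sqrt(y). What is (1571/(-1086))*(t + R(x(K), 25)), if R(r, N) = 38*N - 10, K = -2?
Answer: -282780/181 ≈ -1562.3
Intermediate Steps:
t = 140
R(r, N) = -10 + 38*N
(1571/(-1086))*(t + R(x(K), 25)) = (1571/(-1086))*(140 + (-10 + 38*25)) = (1571*(-1/1086))*(140 + (-10 + 950)) = -1571*(140 + 940)/1086 = -1571/1086*1080 = -282780/181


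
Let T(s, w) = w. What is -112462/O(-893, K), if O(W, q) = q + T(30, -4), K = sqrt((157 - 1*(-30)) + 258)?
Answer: 112462/(4 - sqrt(445)) ≈ -6578.6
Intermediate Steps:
K = sqrt(445) (K = sqrt((157 + 30) + 258) = sqrt(187 + 258) = sqrt(445) ≈ 21.095)
O(W, q) = -4 + q (O(W, q) = q - 4 = -4 + q)
-112462/O(-893, K) = -112462/(-4 + sqrt(445))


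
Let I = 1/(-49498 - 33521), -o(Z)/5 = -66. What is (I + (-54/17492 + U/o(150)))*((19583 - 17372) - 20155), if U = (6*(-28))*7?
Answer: 1277938145795228/19967314785 ≈ 64002.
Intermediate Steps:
U = -1176 (U = -168*7 = -1176)
o(Z) = 330 (o(Z) = -5*(-66) = 330)
I = -1/83019 (I = 1/(-83019) = -1/83019 ≈ -1.2045e-5)
(I + (-54/17492 + U/o(150)))*((19583 - 17372) - 20155) = (-1/83019 + (-54/17492 - 1176/330))*((19583 - 17372) - 20155) = (-1/83019 + (-54*1/17492 - 1176*1/330))*(2211 - 20155) = (-1/83019 + (-27/8746 - 196/55))*(-17944) = (-1/83019 - 1715701/481030)*(-17944) = -142436262349/39934629570*(-17944) = 1277938145795228/19967314785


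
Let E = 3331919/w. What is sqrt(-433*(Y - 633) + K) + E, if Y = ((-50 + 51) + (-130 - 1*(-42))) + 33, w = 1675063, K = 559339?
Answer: 3331919/1675063 + sqrt(856810) ≈ 927.63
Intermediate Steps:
Y = -54 (Y = (1 + (-130 + 42)) + 33 = (1 - 88) + 33 = -87 + 33 = -54)
E = 3331919/1675063 ≈ 1.9891
sqrt(-433*(Y - 633) + K) + E = sqrt(-433*(-54 - 633) + 559339) + 3331919/1675063 = sqrt(-433*(-687) + 559339) + 3331919/1675063 = sqrt(297471 + 559339) + 3331919/1675063 = sqrt(856810) + 3331919/1675063 = 3331919/1675063 + sqrt(856810)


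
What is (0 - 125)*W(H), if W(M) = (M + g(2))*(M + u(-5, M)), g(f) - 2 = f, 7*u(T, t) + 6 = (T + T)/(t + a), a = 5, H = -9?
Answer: -11875/2 ≈ -5937.5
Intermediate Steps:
u(T, t) = -6/7 + 2*T/(7*(5 + t)) (u(T, t) = -6/7 + ((T + T)/(t + 5))/7 = -6/7 + ((2*T)/(5 + t))/7 = -6/7 + (2*T/(5 + t))/7 = -6/7 + 2*T/(7*(5 + t)))
g(f) = 2 + f
W(M) = (4 + M)*(M + 2*(-20 - 3*M)/(7*(5 + M))) (W(M) = (M + (2 + 2))*(M + 2*(-15 - 5 - 3*M)/(7*(5 + M))) = (M + 4)*(M + 2*(-20 - 3*M)/(7*(5 + M))) = (4 + M)*(M + 2*(-20 - 3*M)/(7*(5 + M))))
(0 - 125)*W(H) = (0 - 125)*((-160 + 7*(-9)³ + 57*(-9)² + 76*(-9))/(7*(5 - 9))) = -125*(-160 + 7*(-729) + 57*81 - 684)/(7*(-4)) = -125*(-1)*(-160 - 5103 + 4617 - 684)/(7*4) = -125*(-1)*(-1330)/(7*4) = -125*95/2 = -11875/2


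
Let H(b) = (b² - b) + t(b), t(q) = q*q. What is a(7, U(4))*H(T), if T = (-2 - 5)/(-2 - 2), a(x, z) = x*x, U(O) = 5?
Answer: 1715/8 ≈ 214.38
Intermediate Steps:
a(x, z) = x²
T = 7/4 (T = -7/(-4) = -7*(-¼) = 7/4 ≈ 1.7500)
t(q) = q²
H(b) = -b + 2*b² (H(b) = (b² - b) + b² = -b + 2*b²)
a(7, U(4))*H(T) = 7²*(7*(-1 + 2*(7/4))/4) = 49*(7*(-1 + 7/2)/4) = 49*((7/4)*(5/2)) = 49*(35/8) = 1715/8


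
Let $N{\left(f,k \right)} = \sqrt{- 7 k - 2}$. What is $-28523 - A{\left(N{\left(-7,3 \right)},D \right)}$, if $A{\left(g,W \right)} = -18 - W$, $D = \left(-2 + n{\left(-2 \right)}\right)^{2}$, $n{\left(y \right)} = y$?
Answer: $-28489$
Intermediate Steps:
$N{\left(f,k \right)} = \sqrt{-2 - 7 k}$
$D = 16$ ($D = \left(-2 - 2\right)^{2} = \left(-4\right)^{2} = 16$)
$-28523 - A{\left(N{\left(-7,3 \right)},D \right)} = -28523 - \left(-18 - 16\right) = -28523 - -34 = -28523 + 34 = -28489$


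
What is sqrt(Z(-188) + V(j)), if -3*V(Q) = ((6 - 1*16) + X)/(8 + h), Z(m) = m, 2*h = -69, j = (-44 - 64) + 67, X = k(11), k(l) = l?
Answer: 7*I*sqrt(96990)/159 ≈ 13.711*I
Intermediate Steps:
X = 11
j = -41 (j = -108 + 67 = -41)
h = -69/2 (h = (1/2)*(-69) = -69/2 ≈ -34.500)
V(Q) = 2/159 (V(Q) = -((6 - 1*16) + 11)/(3*(8 - 69/2)) = -((6 - 16) + 11)/(3*(-53/2)) = -(-10 + 11)*(-2)/(3*53) = -(-2)/(3*53) = -1/3*(-2/53) = 2/159)
sqrt(Z(-188) + V(j)) = sqrt(-188 + 2/159) = sqrt(-29890/159) = 7*I*sqrt(96990)/159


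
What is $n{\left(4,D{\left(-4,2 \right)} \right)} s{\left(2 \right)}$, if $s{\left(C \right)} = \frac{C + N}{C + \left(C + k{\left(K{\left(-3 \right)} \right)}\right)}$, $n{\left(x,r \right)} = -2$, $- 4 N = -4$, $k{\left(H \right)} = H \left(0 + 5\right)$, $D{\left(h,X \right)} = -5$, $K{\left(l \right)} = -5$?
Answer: $\frac{2}{7} \approx 0.28571$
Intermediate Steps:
$k{\left(H \right)} = 5 H$ ($k{\left(H \right)} = H 5 = 5 H$)
$N = 1$ ($N = \left(- \frac{1}{4}\right) \left(-4\right) = 1$)
$s{\left(C \right)} = \frac{1 + C}{-25 + 2 C}$ ($s{\left(C \right)} = \frac{C + 1}{C + \left(C + 5 \left(-5\right)\right)} = \frac{1 + C}{C + \left(C - 25\right)} = \frac{1 + C}{C + \left(-25 + C\right)} = \frac{1 + C}{-25 + 2 C}$)
$n{\left(4,D{\left(-4,2 \right)} \right)} s{\left(2 \right)} = - 2 \frac{1 + 2}{-25 + 2 \cdot 2} = - 2 \frac{1}{-25 + 4} \cdot 3 = - 2 \frac{1}{-21} \cdot 3 = - 2 \left(\left(- \frac{1}{21}\right) 3\right) = \left(-2\right) \left(- \frac{1}{7}\right) = \frac{2}{7}$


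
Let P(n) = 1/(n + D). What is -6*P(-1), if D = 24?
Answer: -6/23 ≈ -0.26087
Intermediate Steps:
P(n) = 1/(24 + n) (P(n) = 1/(n + 24) = 1/(24 + n))
-6*P(-1) = -6/(24 - 1) = -6/23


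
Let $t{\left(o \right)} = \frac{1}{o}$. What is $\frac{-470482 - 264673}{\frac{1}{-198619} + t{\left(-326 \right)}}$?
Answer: $\frac{9520226961614}{39789} \approx 2.3927 \cdot 10^{8}$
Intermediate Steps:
$\frac{-470482 - 264673}{\frac{1}{-198619} + t{\left(-326 \right)}} = \frac{-470482 - 264673}{\frac{1}{-198619} + \frac{1}{-326}} = - \frac{735155}{- \frac{1}{198619} - \frac{1}{326}} = - \frac{735155}{- \frac{198945}{64749794}} = \left(-735155\right) \left(- \frac{64749794}{198945}\right) = \frac{9520226961614}{39789}$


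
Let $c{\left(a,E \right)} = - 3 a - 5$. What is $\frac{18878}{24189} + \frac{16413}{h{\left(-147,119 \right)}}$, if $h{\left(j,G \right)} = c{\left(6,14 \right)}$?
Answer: $- \frac{396579863}{556347} \approx -712.83$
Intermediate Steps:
$c{\left(a,E \right)} = -5 - 3 a$
$h{\left(j,G \right)} = -23$ ($h{\left(j,G \right)} = -5 - 18 = -23$)
$\frac{18878}{24189} + \frac{16413}{h{\left(-147,119 \right)}} = \frac{18878}{24189} + \frac{16413}{-23} = 18878 \cdot \frac{1}{24189} + 16413 \left(- \frac{1}{23}\right) = \frac{18878}{24189} - \frac{16413}{23} = - \frac{396579863}{556347}$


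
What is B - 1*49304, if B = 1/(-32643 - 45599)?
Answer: -3857643569/78242 ≈ -49304.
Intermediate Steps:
B = -1/78242 (B = 1/(-78242) = -1/78242 ≈ -1.2781e-5)
B - 1*49304 = -1/78242 - 1*49304 = -1/78242 - 49304 = -3857643569/78242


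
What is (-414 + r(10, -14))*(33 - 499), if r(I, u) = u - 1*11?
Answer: 204574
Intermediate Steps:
r(I, u) = -11 + u (r(I, u) = u - 11 = -11 + u)
(-414 + r(10, -14))*(33 - 499) = (-414 + (-11 - 14))*(33 - 499) = (-414 - 25)*(-466) = -439*(-466) = 204574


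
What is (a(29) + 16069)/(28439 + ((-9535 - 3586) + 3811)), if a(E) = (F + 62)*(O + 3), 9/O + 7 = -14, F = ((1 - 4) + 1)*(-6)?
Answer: 113815/133903 ≈ 0.84998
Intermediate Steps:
F = 12 (F = (-3 + 1)*(-6) = -2*(-6) = 12)
O = -3/7 (O = 9/(-7 - 14) = 9/(-21) = 9*(-1/21) = -3/7 ≈ -0.42857)
a(E) = 1332/7 (a(E) = (12 + 62)*(-3/7 + 3) = 74*(18/7) = 1332/7)
(a(29) + 16069)/(28439 + ((-9535 - 3586) + 3811)) = (1332/7 + 16069)/(28439 + ((-9535 - 3586) + 3811)) = 113815/(7*(28439 + (-13121 + 3811))) = 113815/(7*(28439 - 9310)) = (113815/7)/19129 = (113815/7)*(1/19129) = 113815/133903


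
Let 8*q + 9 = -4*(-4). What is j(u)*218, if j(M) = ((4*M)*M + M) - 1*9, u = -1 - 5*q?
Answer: 176471/8 ≈ 22059.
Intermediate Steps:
q = 7/8 (q = -9/8 + (-4*(-4))/8 = -9/8 + (⅛)*16 = -9/8 + 2 = 7/8 ≈ 0.87500)
u = -43/8 (u = -1 - 5*7/8 = -1 - 35/8 = -43/8 ≈ -5.3750)
j(M) = -9 + M + 4*M² (j(M) = (4*M² + M) - 9 = (M + 4*M²) - 9 = -9 + M + 4*M²)
j(u)*218 = (-9 - 43/8 + 4*(-43/8)²)*218 = (-9 - 43/8 + 4*(1849/64))*218 = (-9 - 43/8 + 1849/16)*218 = (1619/16)*218 = 176471/8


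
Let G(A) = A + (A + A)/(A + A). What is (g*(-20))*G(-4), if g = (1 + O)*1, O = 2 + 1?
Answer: 240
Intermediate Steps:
O = 3
g = 4 (g = (1 + 3)*1 = 4*1 = 4)
G(A) = 1 + A (G(A) = A + (2*A)/((2*A)) = A + (2*A)*(1/(2*A)) = A + 1 = 1 + A)
(g*(-20))*G(-4) = (4*(-20))*(1 - 4) = -80*(-3) = 240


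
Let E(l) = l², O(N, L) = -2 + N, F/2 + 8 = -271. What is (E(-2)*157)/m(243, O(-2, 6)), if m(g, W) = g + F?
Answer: -628/315 ≈ -1.9937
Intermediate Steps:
F = -558 (F = -16 + 2*(-271) = -16 - 542 = -558)
m(g, W) = -558 + g (m(g, W) = g - 558 = -558 + g)
(E(-2)*157)/m(243, O(-2, 6)) = ((-2)²*157)/(-558 + 243) = (4*157)/(-315) = 628*(-1/315) = -628/315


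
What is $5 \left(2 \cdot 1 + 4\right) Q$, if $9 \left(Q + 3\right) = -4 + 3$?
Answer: $- \frac{280}{3} \approx -93.333$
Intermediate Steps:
$Q = - \frac{28}{9}$ ($Q = -3 + \frac{-4 + 3}{9} = -3 + \frac{1}{9} \left(-1\right) = -3 - \frac{1}{9} = - \frac{28}{9} \approx -3.1111$)
$5 \left(2 \cdot 1 + 4\right) Q = 5 \left(2 \cdot 1 + 4\right) \left(- \frac{28}{9}\right) = 5 \left(2 + 4\right) \left(- \frac{28}{9}\right) = 5 \cdot 6 \left(- \frac{28}{9}\right) = 30 \left(- \frac{28}{9}\right) = - \frac{280}{3}$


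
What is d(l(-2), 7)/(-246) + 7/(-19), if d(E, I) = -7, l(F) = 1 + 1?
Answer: -1589/4674 ≈ -0.33997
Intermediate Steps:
l(F) = 2
d(l(-2), 7)/(-246) + 7/(-19) = -7/(-246) + 7/(-19) = -7*(-1/246) + 7*(-1/19) = 7/246 - 7/19 = -1589/4674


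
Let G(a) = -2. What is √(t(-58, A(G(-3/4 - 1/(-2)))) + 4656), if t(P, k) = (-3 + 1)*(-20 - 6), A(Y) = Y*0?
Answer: 2*√1177 ≈ 68.615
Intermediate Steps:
A(Y) = 0
t(P, k) = 52 (t(P, k) = -2*(-26) = 52)
√(t(-58, A(G(-3/4 - 1/(-2)))) + 4656) = √(52 + 4656) = √4708 = 2*√1177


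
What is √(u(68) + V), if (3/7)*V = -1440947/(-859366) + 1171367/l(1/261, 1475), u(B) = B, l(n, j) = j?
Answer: √123712501031710830942/253512970 ≈ 43.874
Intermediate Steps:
V = 2353769530343/1267564850 (V = 7*(-1440947/(-859366) + 1171367/1475)/3 = 7*(-1440947*(-1/859366) + 1171367*(1/1475))/3 = 7*(1440947/859366 + 1171367/1475)/3 = (7/3)*(1008758370147/1267564850) = 2353769530343/1267564850 ≈ 1856.9)
√(u(68) + V) = √(68 + 2353769530343/1267564850) = √(2439963940143/1267564850) = √123712501031710830942/253512970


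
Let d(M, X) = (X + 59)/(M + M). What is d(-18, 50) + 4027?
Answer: 144863/36 ≈ 4024.0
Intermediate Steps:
d(M, X) = (59 + X)/(2*M) (d(M, X) = (59 + X)/((2*M)) = (59 + X)*(1/(2*M)) = (59 + X)/(2*M))
d(-18, 50) + 4027 = (½)*(59 + 50)/(-18) + 4027 = (½)*(-1/18)*109 + 4027 = -109/36 + 4027 = 144863/36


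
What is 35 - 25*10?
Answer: -215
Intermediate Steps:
35 - 25*10 = 35 - 250 = -215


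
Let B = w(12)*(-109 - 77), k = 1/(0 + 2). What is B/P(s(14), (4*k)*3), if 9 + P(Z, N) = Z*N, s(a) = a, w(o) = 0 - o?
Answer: 744/25 ≈ 29.760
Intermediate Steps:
w(o) = -o
k = ½ (k = 1/2 = ½ ≈ 0.50000)
B = 2232 (B = (-1*12)*(-109 - 77) = -12*(-186) = 2232)
P(Z, N) = -9 + N*Z (P(Z, N) = -9 + Z*N = -9 + N*Z)
B/P(s(14), (4*k)*3) = 2232/(-9 + ((4*(½))*3)*14) = 2232/(-9 + (2*3)*14) = 2232/(-9 + 6*14) = 2232/(-9 + 84) = 2232/75 = 2232*(1/75) = 744/25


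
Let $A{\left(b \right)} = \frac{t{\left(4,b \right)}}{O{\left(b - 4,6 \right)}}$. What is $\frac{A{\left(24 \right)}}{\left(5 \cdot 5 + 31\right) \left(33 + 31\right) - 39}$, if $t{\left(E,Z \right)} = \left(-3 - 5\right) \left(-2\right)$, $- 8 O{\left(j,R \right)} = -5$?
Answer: $\frac{128}{17725} \approx 0.0072214$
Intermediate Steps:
$O{\left(j,R \right)} = \frac{5}{8}$ ($O{\left(j,R \right)} = \left(- \frac{1}{8}\right) \left(-5\right) = \frac{5}{8}$)
$t{\left(E,Z \right)} = 16$ ($t{\left(E,Z \right)} = \left(-8\right) \left(-2\right) = 16$)
$A{\left(b \right)} = \frac{128}{5}$ ($A{\left(b \right)} = \frac{16}{\frac{5}{8}} = 16 \cdot \frac{8}{5} = \frac{128}{5}$)
$\frac{A{\left(24 \right)}}{\left(5 \cdot 5 + 31\right) \left(33 + 31\right) - 39} = \frac{1}{\left(5 \cdot 5 + 31\right) \left(33 + 31\right) - 39} \cdot \frac{128}{5} = \frac{1}{\left(25 + 31\right) 64 - 39} \cdot \frac{128}{5} = \frac{1}{56 \cdot 64 - 39} \cdot \frac{128}{5} = \frac{1}{3584 - 39} \cdot \frac{128}{5} = \frac{1}{3545} \cdot \frac{128}{5} = \frac{128}{17725}$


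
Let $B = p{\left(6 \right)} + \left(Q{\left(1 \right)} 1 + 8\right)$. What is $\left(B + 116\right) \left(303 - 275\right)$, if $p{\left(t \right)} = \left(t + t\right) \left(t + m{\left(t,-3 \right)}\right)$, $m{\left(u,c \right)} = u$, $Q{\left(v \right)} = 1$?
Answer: $7532$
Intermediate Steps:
$p{\left(t \right)} = 4 t^{2}$ ($p{\left(t \right)} = \left(t + t\right) \left(t + t\right) = 2 t 2 t = 4 t^{2}$)
$B = 153$ ($B = 4 \cdot 6^{2} + \left(1 \cdot 1 + 8\right) = 4 \cdot 36 + \left(1 + 8\right) = 144 + 9 = 153$)
$\left(B + 116\right) \left(303 - 275\right) = \left(153 + 116\right) \left(303 - 275\right) = 269 \cdot 28 = 7532$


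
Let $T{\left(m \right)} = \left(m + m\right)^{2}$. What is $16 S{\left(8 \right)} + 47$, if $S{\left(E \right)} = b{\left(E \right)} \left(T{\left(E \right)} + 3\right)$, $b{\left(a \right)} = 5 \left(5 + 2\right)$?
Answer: $145087$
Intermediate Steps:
$T{\left(m \right)} = 4 m^{2}$ ($T{\left(m \right)} = \left(2 m\right)^{2} = 4 m^{2}$)
$b{\left(a \right)} = 35$ ($b{\left(a \right)} = 5 \cdot 7 = 35$)
$S{\left(E \right)} = 105 + 140 E^{2}$ ($S{\left(E \right)} = 35 \left(4 E^{2} + 3\right) = 35 \left(3 + 4 E^{2}\right) = 105 + 140 E^{2}$)
$16 S{\left(8 \right)} + 47 = 16 \left(105 + 140 \cdot 8^{2}\right) + 47 = 16 \left(105 + 140 \cdot 64\right) + 47 = 16 \left(105 + 8960\right) + 47 = 16 \cdot 9065 + 47 = 145040 + 47 = 145087$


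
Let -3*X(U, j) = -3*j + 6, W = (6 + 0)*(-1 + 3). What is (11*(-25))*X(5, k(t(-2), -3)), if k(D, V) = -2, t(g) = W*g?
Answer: 1100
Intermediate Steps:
W = 12 (W = 6*2 = 12)
t(g) = 12*g
X(U, j) = -2 + j (X(U, j) = -(-3*j + 6)/3 = -(6 - 3*j)/3 = -2 + j)
(11*(-25))*X(5, k(t(-2), -3)) = (11*(-25))*(-2 - 2) = -275*(-4) = 1100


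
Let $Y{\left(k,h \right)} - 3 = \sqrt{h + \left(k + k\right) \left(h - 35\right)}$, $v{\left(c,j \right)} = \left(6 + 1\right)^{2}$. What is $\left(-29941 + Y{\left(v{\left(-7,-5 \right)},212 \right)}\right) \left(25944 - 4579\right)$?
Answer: $-639625370 + 21365 \sqrt{17558} \approx -6.3679 \cdot 10^{8}$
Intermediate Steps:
$v{\left(c,j \right)} = 49$ ($v{\left(c,j \right)} = 7^{2} = 49$)
$Y{\left(k,h \right)} = 3 + \sqrt{h + 2 k \left(-35 + h\right)}$ ($Y{\left(k,h \right)} = 3 + \sqrt{h + \left(k + k\right) \left(h - 35\right)} = 3 + \sqrt{h + 2 k \left(-35 + h\right)}$)
$\left(-29941 + Y{\left(v{\left(-7,-5 \right)},212 \right)}\right) \left(25944 - 4579\right) = \left(-29941 + \left(3 + \sqrt{212 - 3430 + 2 \cdot 212 \cdot 49}\right)\right) \left(25944 - 4579\right) = \left(-29941 + \left(3 + \sqrt{212 - 3430 + 20776}\right)\right) 21365 = \left(-29941 + \left(3 + \sqrt{17558}\right)\right) 21365 = \left(-29938 + \sqrt{17558}\right) 21365 = -639625370 + 21365 \sqrt{17558}$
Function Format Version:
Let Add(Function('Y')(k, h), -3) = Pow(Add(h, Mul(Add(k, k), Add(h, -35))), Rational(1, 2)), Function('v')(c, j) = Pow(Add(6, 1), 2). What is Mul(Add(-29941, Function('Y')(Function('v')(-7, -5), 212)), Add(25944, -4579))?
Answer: Add(-639625370, Mul(21365, Pow(17558, Rational(1, 2)))) ≈ -6.3679e+8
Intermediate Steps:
Function('v')(c, j) = 49 (Function('v')(c, j) = Pow(7, 2) = 49)
Function('Y')(k, h) = Add(3, Pow(Add(h, Mul(2, k, Add(-35, h))), Rational(1, 2))) (Function('Y')(k, h) = Add(3, Pow(Add(h, Mul(Add(k, k), Add(h, -35))), Rational(1, 2))) = Add(3, Pow(Add(h, Mul(Mul(2, k), Add(-35, h))), Rational(1, 2))) = Add(3, Pow(Add(h, Mul(2, k, Add(-35, h))), Rational(1, 2))))
Mul(Add(-29941, Function('Y')(Function('v')(-7, -5), 212)), Add(25944, -4579)) = Mul(Add(-29941, Add(3, Pow(Add(212, Mul(-70, 49), Mul(2, 212, 49)), Rational(1, 2)))), Add(25944, -4579)) = Mul(Add(-29941, Add(3, Pow(Add(212, -3430, 20776), Rational(1, 2)))), 21365) = Mul(Add(-29941, Add(3, Pow(17558, Rational(1, 2)))), 21365) = Mul(Add(-29938, Pow(17558, Rational(1, 2))), 21365) = Add(-639625370, Mul(21365, Pow(17558, Rational(1, 2))))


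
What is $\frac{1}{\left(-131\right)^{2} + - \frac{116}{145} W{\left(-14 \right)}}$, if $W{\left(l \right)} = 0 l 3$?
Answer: $\frac{1}{17161} \approx 5.8272 \cdot 10^{-5}$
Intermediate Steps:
$W{\left(l \right)} = 0$ ($W{\left(l \right)} = 0 \cdot 3 = 0$)
$\frac{1}{\left(-131\right)^{2} + - \frac{116}{145} W{\left(-14 \right)}} = \frac{1}{\left(-131\right)^{2} + - \frac{116}{145} \cdot 0} = \frac{1}{17161 + \left(-116\right) \frac{1}{145} \cdot 0} = \frac{1}{17161 - 0} = \frac{1}{17161 + 0} = \frac{1}{17161}$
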